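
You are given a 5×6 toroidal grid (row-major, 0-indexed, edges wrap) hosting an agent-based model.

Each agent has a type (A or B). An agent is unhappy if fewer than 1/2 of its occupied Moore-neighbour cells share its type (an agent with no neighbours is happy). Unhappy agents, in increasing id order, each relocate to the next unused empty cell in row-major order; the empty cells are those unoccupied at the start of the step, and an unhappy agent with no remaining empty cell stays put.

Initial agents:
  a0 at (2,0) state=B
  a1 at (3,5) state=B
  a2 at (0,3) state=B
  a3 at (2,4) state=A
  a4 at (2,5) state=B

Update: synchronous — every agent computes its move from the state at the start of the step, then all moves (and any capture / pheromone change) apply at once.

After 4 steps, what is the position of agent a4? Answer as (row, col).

(2, 5)

t=1: a0@(2,0):B a1@(3,5):B a2@(0,3):B a3@(0,0):A a4@(2,5):B
t=2: (unchanged — steady state)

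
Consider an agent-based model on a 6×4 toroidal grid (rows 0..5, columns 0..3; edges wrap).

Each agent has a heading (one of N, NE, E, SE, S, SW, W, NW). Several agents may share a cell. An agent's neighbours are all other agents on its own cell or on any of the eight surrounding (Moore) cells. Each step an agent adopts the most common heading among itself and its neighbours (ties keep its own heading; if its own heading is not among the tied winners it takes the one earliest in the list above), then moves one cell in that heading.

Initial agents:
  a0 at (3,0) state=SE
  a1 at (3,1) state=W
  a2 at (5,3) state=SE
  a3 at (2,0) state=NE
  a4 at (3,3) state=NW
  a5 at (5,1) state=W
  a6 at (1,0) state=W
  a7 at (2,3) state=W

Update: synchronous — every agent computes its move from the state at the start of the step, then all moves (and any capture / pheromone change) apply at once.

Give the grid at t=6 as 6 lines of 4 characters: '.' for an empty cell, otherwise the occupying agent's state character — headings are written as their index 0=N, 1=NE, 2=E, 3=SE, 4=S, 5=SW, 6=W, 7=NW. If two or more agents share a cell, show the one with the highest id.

t=1: a0@(3,3):W a1@(3,0):W a2@(0,0):SE a3@(2,3):W a4@(2,2):NW a5@(5,0):W a6@(1,3):W a7@(2,2):W
t=2: a0@(3,2):W a1@(3,3):W a2@(0,3):W a3@(2,2):W a4@(2,1):W a5@(5,3):W a6@(1,2):W a7@(2,1):W
t=3: a0@(3,1):W a1@(3,2):W a2@(0,2):W a3@(2,1):W a4@(2,0):W a5@(5,2):W a6@(1,1):W a7@(2,0):W
t=4: a0@(3,0):W a1@(3,1):W a2@(0,1):W a3@(2,0):W a4@(2,3):W a5@(5,1):W a6@(1,0):W a7@(2,3):W
t=5: a0@(3,3):W a1@(3,0):W a2@(0,0):W a3@(2,3):W a4@(2,2):W a5@(5,0):W a6@(1,3):W a7@(2,2):W
t=6: a0@(3,2):W a1@(3,3):W a2@(0,3):W a3@(2,2):W a4@(2,1):W a5@(5,3):W a6@(1,2):W a7@(2,1):W

...6
..6.
.66.
..66
....
...6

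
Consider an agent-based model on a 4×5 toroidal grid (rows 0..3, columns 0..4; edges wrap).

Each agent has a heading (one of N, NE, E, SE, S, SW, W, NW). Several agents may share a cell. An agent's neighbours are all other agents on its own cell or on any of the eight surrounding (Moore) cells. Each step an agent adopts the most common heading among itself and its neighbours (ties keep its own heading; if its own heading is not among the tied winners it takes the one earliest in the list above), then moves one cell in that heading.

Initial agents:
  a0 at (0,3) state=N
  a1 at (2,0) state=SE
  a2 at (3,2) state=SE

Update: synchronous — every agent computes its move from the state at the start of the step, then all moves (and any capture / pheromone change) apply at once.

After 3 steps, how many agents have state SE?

t=1: a0@(3,3):N a1@(3,1):SE a2@(0,3):SE
t=2: a0@(2,3):N a1@(0,2):SE a2@(1,4):SE
t=3: a0@(1,3):N a1@(1,3):SE a2@(2,0):SE

2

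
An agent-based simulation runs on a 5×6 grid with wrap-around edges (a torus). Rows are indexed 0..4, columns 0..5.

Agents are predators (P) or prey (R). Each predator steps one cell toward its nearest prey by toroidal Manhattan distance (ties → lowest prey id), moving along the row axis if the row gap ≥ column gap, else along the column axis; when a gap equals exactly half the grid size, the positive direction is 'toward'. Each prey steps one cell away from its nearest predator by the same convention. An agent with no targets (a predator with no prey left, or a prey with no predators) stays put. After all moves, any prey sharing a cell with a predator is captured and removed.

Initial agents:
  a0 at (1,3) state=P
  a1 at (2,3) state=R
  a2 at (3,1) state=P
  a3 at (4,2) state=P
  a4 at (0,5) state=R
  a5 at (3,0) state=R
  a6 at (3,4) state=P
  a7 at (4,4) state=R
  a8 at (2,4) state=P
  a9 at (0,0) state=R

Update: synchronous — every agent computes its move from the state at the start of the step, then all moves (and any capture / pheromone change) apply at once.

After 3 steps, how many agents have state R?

t=1: a0@(2,3):P a1@(3,3):R a2@(3,0):P a3@(4,3):P a4@(0,0):R a5@(3,5):R a6@(4,4):P a7@(0,4):R a8@(2,3):P a9@(1,0):R
t=2: a0@(3,3):P a1@(4,3):R a2@(3,5):P a3@(3,3):P a4@(1,0):R a5@(3,4):R a6@(0,4):P a7@(1,4):R a8@(3,3):P a9@(0,0):R
t=3: a0@(4,3):P a1@(0,3):R a2@(3,4):P a3@(4,3):P a4@(0,0):R a5@(3,5):R a6@(1,4):P a7@(2,4):R a8@(4,3):P a9@(0,1):R

5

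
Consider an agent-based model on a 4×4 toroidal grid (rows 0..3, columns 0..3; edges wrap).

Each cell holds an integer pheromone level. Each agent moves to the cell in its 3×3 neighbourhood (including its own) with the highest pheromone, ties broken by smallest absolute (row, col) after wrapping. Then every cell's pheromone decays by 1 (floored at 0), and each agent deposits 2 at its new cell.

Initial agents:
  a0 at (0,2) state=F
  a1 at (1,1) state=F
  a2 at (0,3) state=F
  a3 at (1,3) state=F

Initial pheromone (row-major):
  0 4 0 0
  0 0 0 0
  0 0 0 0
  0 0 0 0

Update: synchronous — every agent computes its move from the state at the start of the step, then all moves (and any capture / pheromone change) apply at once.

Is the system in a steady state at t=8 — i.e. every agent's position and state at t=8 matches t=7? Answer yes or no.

t=1: a0@(0,1) a1@(0,1) a2@(0,0) a3@(0,0) | pheromone: 4 7 0 0 / 0 0 0 0 / 0 0 0 0 / 0 0 0 0
t=2: a0@(0,1) a1@(0,1) a2@(0,1) a3@(0,1) | pheromone: 3 14 0 0 / 0 0 0 0 / 0 0 0 0 / 0 0 0 0
t=3: a0@(0,1) a1@(0,1) a2@(0,1) a3@(0,1) | pheromone: 2 21 0 0 / 0 0 0 0 / 0 0 0 0 / 0 0 0 0
t=4: a0@(0,1) a1@(0,1) a2@(0,1) a3@(0,1) | pheromone: 1 28 0 0 / 0 0 0 0 / 0 0 0 0 / 0 0 0 0
t=5: a0@(0,1) a1@(0,1) a2@(0,1) a3@(0,1) | pheromone: 0 35 0 0 / 0 0 0 0 / 0 0 0 0 / 0 0 0 0
t=6: a0@(0,1) a1@(0,1) a2@(0,1) a3@(0,1) | pheromone: 0 42 0 0 / 0 0 0 0 / 0 0 0 0 / 0 0 0 0
t=7: a0@(0,1) a1@(0,1) a2@(0,1) a3@(0,1) | pheromone: 0 49 0 0 / 0 0 0 0 / 0 0 0 0 / 0 0 0 0
t=8: a0@(0,1) a1@(0,1) a2@(0,1) a3@(0,1) | pheromone: 0 56 0 0 / 0 0 0 0 / 0 0 0 0 / 0 0 0 0

yes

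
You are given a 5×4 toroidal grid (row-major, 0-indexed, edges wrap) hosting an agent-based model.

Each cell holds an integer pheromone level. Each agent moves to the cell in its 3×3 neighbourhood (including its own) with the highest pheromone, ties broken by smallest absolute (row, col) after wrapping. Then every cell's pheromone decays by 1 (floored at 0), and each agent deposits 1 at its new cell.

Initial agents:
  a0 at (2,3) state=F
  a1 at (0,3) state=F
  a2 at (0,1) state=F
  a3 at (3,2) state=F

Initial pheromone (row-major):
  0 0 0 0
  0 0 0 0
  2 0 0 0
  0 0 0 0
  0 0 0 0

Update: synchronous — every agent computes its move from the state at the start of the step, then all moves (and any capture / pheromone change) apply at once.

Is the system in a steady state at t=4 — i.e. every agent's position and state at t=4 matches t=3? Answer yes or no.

yes

t=1: a0@(2,0) a1@(0,0) a2@(0,0) a3@(2,1) | pheromone: 2 0 0 0 / 0 0 0 0 / 2 1 0 0 / 0 0 0 0 / 0 0 0 0
t=2: a0@(2,0) a1@(0,0) a2@(0,0) a3@(2,0) | pheromone: 3 0 0 0 / 0 0 0 0 / 3 0 0 0 / 0 0 0 0 / 0 0 0 0
t=3: a0@(2,0) a1@(0,0) a2@(0,0) a3@(2,0) | pheromone: 4 0 0 0 / 0 0 0 0 / 4 0 0 0 / 0 0 0 0 / 0 0 0 0
t=4: a0@(2,0) a1@(0,0) a2@(0,0) a3@(2,0) | pheromone: 5 0 0 0 / 0 0 0 0 / 5 0 0 0 / 0 0 0 0 / 0 0 0 0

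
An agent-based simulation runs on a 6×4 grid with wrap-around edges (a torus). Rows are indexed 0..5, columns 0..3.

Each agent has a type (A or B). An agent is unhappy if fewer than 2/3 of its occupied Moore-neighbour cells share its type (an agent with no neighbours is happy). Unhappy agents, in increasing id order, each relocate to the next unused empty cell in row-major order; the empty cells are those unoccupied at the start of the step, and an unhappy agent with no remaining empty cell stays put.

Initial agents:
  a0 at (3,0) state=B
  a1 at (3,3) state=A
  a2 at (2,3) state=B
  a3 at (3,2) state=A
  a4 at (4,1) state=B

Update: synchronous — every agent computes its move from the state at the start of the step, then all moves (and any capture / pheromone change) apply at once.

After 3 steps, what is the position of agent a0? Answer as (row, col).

(3, 0)

t=1: a0@(3,0):B a1@(0,0):A a2@(0,1):B a3@(0,2):A a4@(0,3):B
t=2: a0@(3,0):B a1@(1,0):A a2@(1,1):B a3@(1,2):A a4@(1,3):B
t=3: a0@(3,0):B a1@(0,0):A a2@(0,1):B a3@(0,2):A a4@(0,3):B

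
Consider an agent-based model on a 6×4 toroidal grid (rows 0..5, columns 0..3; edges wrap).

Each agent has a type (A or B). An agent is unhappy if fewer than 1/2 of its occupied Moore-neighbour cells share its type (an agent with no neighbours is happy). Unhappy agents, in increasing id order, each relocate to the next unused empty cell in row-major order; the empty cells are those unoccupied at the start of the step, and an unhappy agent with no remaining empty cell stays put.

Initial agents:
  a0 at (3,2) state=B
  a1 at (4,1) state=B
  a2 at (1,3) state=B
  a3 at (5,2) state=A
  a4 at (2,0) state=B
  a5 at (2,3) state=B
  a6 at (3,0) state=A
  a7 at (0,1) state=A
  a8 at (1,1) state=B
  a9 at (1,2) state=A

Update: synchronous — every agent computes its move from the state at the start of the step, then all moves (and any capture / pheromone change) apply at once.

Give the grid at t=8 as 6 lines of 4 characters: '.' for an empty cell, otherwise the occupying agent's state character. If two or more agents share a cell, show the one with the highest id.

t=1: a0@(3,2):B a1@(0,0):B a2@(1,3):B a3@(5,2):A a4@(2,0):B a5@(2,3):B a6@(0,2):A a7@(0,1):A a8@(0,3):B a9@(1,0):A
t=2: a0@(3,2):B a1@(0,0):B a2@(1,3):B a3@(5,2):A a4@(2,0):B a5@(2,3):B a6@(0,2):A a7@(0,1):A a8@(1,1):B a9@(1,2):A
t=3: a0@(3,2):B a1@(0,0):B a2@(1,3):B a3@(5,2):A a4@(2,0):B a5@(2,3):B a6@(0,2):A a7@(0,1):A a8@(0,3):B a9@(1,0):A
t=4: a0@(3,2):B a1@(0,0):B a2@(1,3):B a3@(5,2):A a4@(2,0):B a5@(2,3):B a6@(0,2):A a7@(0,1):A a8@(1,1):B a9@(1,2):A
t=5: a0@(3,2):B a1@(0,0):B a2@(1,3):B a3@(5,2):A a4@(2,0):B a5@(2,3):B a6@(0,2):A a7@(0,1):A a8@(0,3):B a9@(1,0):A
t=6: a0@(3,2):B a1@(0,0):B a2@(1,3):B a3@(5,2):A a4@(2,0):B a5@(2,3):B a6@(0,2):A a7@(0,1):A a8@(1,1):B a9@(1,2):A
t=7: a0@(3,2):B a1@(0,0):B a2@(1,3):B a3@(5,2):A a4@(2,0):B a5@(2,3):B a6@(0,2):A a7@(0,1):A a8@(0,3):B a9@(1,0):A
t=8: a0@(3,2):B a1@(0,0):B a2@(1,3):B a3@(5,2):A a4@(2,0):B a5@(2,3):B a6@(0,2):A a7@(0,1):A a8@(1,1):B a9@(1,2):A

BAA.
.BAB
B..B
..B.
....
..A.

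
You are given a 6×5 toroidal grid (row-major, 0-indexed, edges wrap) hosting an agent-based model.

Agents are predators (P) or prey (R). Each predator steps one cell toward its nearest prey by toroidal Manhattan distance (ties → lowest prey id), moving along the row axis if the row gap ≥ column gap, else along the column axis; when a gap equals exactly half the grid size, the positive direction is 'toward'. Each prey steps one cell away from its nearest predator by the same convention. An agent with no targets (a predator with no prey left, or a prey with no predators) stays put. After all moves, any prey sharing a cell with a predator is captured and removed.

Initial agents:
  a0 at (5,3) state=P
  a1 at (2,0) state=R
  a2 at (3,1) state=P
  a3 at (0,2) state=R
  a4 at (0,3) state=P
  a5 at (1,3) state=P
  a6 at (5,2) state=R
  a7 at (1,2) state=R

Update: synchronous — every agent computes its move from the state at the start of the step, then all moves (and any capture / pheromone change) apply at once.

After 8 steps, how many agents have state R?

3

t=1: a0@(5,2):P a1@(1,0):R a2@(2,1):P a3@(0,1):R a4@(0,2):P a5@(1,2):P a6@(5,1):R a7@(1,1):R
t=2: a0@(5,1):P a1@(0,0):R a2@(1,1):P a3@(0,0):R a4@(0,1):P a5@(1,1):P a6@(5,0):R
t=3: a0@(5,0):P a1@(0,4):R a2@(0,1):P a3@(0,4):R a4@(0,0):P a5@(0,1):P a6@(5,4):R
t=4: a0@(5,4):P a1@(0,3):R a2@(0,0):P a3@(0,3):R a4@(0,4):P a5@(0,0):P a6@(5,3):R
t=5: a0@(5,3):P a1@(0,2):R a2@(0,4):P a3@(0,2):R a4@(0,3):P a5@(0,4):P a6@(5,2):R
t=6: a0@(5,2):P a1@(0,1):R a2@(0,3):P a3@(0,1):R a4@(0,2):P a5@(0,3):P a6@(5,1):R
t=7: a0@(5,1):P a1@(0,0):R a2@(0,2):P a3@(0,0):R a4@(0,1):P a5@(0,2):P a6@(5,0):R
t=8: a0@(5,0):P a1@(0,4):R a2@(0,1):P a3@(0,4):R a4@(0,0):P a5@(0,1):P a6@(5,4):R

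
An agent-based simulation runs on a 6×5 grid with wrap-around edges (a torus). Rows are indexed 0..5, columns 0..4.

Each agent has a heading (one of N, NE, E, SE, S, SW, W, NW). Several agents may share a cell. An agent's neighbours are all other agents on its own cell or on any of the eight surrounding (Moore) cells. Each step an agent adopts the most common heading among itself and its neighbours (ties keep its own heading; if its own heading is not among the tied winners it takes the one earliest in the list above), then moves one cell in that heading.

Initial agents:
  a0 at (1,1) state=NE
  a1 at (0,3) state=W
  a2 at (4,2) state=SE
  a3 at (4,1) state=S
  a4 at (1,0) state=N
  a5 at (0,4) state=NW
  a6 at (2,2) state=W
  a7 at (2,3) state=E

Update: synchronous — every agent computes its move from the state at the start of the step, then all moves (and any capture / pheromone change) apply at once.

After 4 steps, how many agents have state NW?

t=1: a0@(0,2):NE a1@(0,2):W a2@(5,3):SE a3@(5,1):S a4@(0,0):N a5@(5,3):NW a6@(2,1):W a7@(2,4):E
t=2: a0@(5,3):NE a1@(0,1):W a2@(0,4):SE a3@(0,1):S a4@(5,0):N a5@(4,2):NW a6@(2,0):W a7@(2,0):E
t=3: a0@(4,4):NE a1@(0,0):W a2@(1,0):SE a3@(1,1):S a4@(4,0):N a5@(3,1):NW a6@(2,4):W a7@(2,1):E
t=4: a0@(3,0):NE a1@(0,4):W a2@(1,4):W a3@(2,1):S a4@(3,0):N a5@(2,0):NW a6@(2,3):W a7@(2,2):E

1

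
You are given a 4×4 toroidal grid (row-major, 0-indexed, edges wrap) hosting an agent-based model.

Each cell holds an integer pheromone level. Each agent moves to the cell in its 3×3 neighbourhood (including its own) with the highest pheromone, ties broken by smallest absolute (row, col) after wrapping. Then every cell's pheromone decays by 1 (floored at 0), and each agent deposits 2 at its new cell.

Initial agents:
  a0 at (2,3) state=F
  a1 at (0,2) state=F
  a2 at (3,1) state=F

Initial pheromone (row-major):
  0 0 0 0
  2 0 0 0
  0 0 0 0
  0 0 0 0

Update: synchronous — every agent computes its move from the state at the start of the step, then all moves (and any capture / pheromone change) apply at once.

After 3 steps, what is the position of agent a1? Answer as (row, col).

t=1: a0@(1,0) a1@(0,1) a2@(0,0) | pheromone: 2 2 0 0 / 3 0 0 0 / 0 0 0 0 / 0 0 0 0
t=2: a0@(1,0) a1@(1,0) a2@(1,0) | pheromone: 1 1 0 0 / 8 0 0 0 / 0 0 0 0 / 0 0 0 0
t=3: a0@(1,0) a1@(1,0) a2@(1,0) | pheromone: 0 0 0 0 / 13 0 0 0 / 0 0 0 0 / 0 0 0 0

(1, 0)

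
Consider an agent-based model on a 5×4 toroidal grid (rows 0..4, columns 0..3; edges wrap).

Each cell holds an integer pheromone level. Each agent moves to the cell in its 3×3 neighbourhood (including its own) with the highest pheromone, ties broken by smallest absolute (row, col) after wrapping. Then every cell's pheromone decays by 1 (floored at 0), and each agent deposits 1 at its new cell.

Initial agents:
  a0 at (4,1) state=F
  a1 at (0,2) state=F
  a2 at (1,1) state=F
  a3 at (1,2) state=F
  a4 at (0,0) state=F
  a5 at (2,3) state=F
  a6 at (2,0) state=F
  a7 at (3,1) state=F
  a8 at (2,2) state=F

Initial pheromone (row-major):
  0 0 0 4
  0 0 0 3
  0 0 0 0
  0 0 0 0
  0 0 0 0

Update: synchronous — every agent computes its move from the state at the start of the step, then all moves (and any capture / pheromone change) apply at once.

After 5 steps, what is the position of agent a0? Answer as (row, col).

(0, 3)

t=1: a0@(0,0) a1@(0,3) a2@(0,0) a3@(0,3) a4@(0,3) a5@(1,3) a6@(1,3) a7@(2,0) a8@(1,3) | pheromone: 2 0 0 6 / 0 0 0 5 / 1 0 0 0 / 0 0 0 0 / 0 0 0 0
t=2: a0@(0,3) a1@(0,3) a2@(0,3) a3@(0,3) a4@(0,3) a5@(0,3) a6@(0,3) a7@(1,3) a8@(0,3) | pheromone: 1 0 0 13 / 0 0 0 5 / 0 0 0 0 / 0 0 0 0 / 0 0 0 0
t=3: a0@(0,3) a1@(0,3) a2@(0,3) a3@(0,3) a4@(0,3) a5@(0,3) a6@(0,3) a7@(0,3) a8@(0,3) | pheromone: 0 0 0 21 / 0 0 0 4 / 0 0 0 0 / 0 0 0 0 / 0 0 0 0
t=4: a0@(0,3) a1@(0,3) a2@(0,3) a3@(0,3) a4@(0,3) a5@(0,3) a6@(0,3) a7@(0,3) a8@(0,3) | pheromone: 0 0 0 29 / 0 0 0 3 / 0 0 0 0 / 0 0 0 0 / 0 0 0 0
t=5: a0@(0,3) a1@(0,3) a2@(0,3) a3@(0,3) a4@(0,3) a5@(0,3) a6@(0,3) a7@(0,3) a8@(0,3) | pheromone: 0 0 0 37 / 0 0 0 2 / 0 0 0 0 / 0 0 0 0 / 0 0 0 0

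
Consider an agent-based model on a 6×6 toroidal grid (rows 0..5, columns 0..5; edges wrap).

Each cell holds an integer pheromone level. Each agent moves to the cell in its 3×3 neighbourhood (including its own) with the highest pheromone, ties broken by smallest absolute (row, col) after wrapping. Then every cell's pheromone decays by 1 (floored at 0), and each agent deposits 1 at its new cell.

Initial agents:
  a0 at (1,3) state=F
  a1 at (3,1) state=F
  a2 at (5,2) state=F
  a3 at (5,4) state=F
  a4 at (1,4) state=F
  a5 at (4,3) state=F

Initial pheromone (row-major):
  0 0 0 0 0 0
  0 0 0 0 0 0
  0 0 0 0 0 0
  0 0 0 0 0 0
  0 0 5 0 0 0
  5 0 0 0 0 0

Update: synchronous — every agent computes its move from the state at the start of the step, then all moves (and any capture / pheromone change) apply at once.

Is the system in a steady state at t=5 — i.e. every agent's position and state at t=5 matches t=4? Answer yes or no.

t=1: a0@(0,2) a1@(4,2) a2@(4,2) a3@(0,3) a4@(0,3) a5@(4,2) | pheromone: 0 0 1 2 0 0 / 0 0 0 0 0 0 / 0 0 0 0 0 0 / 0 0 0 0 0 0 / 0 0 7 0 0 0 / 4 0 0 0 0 0
t=2: a0@(0,3) a1@(4,2) a2@(4,2) a3@(0,3) a4@(0,3) a5@(4,2) | pheromone: 0 0 0 4 0 0 / 0 0 0 0 0 0 / 0 0 0 0 0 0 / 0 0 0 0 0 0 / 0 0 9 0 0 0 / 3 0 0 0 0 0
t=3: a0@(0,3) a1@(4,2) a2@(4,2) a3@(0,3) a4@(0,3) a5@(4,2) | pheromone: 0 0 0 6 0 0 / 0 0 0 0 0 0 / 0 0 0 0 0 0 / 0 0 0 0 0 0 / 0 0 11 0 0 0 / 2 0 0 0 0 0
t=4: a0@(0,3) a1@(4,2) a2@(4,2) a3@(0,3) a4@(0,3) a5@(4,2) | pheromone: 0 0 0 8 0 0 / 0 0 0 0 0 0 / 0 0 0 0 0 0 / 0 0 0 0 0 0 / 0 0 13 0 0 0 / 1 0 0 0 0 0
t=5: a0@(0,3) a1@(4,2) a2@(4,2) a3@(0,3) a4@(0,3) a5@(4,2) | pheromone: 0 0 0 10 0 0 / 0 0 0 0 0 0 / 0 0 0 0 0 0 / 0 0 0 0 0 0 / 0 0 15 0 0 0 / 0 0 0 0 0 0

yes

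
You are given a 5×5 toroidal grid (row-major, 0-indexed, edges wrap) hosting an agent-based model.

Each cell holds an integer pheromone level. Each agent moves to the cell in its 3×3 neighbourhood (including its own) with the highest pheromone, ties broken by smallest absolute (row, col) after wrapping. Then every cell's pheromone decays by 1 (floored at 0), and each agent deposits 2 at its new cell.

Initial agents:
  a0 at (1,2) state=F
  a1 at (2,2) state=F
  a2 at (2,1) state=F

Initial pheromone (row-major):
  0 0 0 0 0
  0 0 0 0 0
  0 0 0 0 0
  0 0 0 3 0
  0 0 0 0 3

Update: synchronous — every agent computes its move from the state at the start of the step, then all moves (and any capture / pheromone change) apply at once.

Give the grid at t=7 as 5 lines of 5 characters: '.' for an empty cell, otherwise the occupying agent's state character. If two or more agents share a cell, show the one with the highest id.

t=1: a0@(0,1) a1@(3,3) a2@(1,0) | pheromone: 0 2 0 0 0 / 2 0 0 0 0 / 0 0 0 0 0 / 0 0 0 4 0 / 0 0 0 0 2
t=2: a0@(0,1) a1@(3,3) a2@(0,1) | pheromone: 0 5 0 0 0 / 1 0 0 0 0 / 0 0 0 0 0 / 0 0 0 5 0 / 0 0 0 0 1
t=3: a0@(0,1) a1@(3,3) a2@(0,1) | pheromone: 0 8 0 0 0 / 0 0 0 0 0 / 0 0 0 0 0 / 0 0 0 6 0 / 0 0 0 0 0
t=4: a0@(0,1) a1@(3,3) a2@(0,1) | pheromone: 0 11 0 0 0 / 0 0 0 0 0 / 0 0 0 0 0 / 0 0 0 7 0 / 0 0 0 0 0
t=5: a0@(0,1) a1@(3,3) a2@(0,1) | pheromone: 0 14 0 0 0 / 0 0 0 0 0 / 0 0 0 0 0 / 0 0 0 8 0 / 0 0 0 0 0
t=6: a0@(0,1) a1@(3,3) a2@(0,1) | pheromone: 0 17 0 0 0 / 0 0 0 0 0 / 0 0 0 0 0 / 0 0 0 9 0 / 0 0 0 0 0
t=7: a0@(0,1) a1@(3,3) a2@(0,1) | pheromone: 0 20 0 0 0 / 0 0 0 0 0 / 0 0 0 0 0 / 0 0 0 10 0 / 0 0 0 0 0

.F...
.....
.....
...F.
.....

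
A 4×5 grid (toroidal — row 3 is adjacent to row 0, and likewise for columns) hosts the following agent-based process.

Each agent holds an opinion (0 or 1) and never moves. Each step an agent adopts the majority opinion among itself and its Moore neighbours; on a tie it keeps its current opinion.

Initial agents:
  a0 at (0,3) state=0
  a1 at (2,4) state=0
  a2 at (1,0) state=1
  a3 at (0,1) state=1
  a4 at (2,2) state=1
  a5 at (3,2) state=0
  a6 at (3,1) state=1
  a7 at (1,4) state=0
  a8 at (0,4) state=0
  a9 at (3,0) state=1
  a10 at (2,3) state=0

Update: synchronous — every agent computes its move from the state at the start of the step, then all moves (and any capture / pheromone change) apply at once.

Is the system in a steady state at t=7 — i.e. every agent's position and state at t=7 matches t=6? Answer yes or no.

yes

t=1: a0@(0,3):0 a1@(2,4):0 a2@(1,0):0 a3@(0,1):1 a4@(2,2):1 a5@(3,2):0 a6@(3,1):1 a7@(1,4):0 a8@(0,4):0 a9@(3,0):1 a10@(2,3):0
t=2: (unchanged — steady state)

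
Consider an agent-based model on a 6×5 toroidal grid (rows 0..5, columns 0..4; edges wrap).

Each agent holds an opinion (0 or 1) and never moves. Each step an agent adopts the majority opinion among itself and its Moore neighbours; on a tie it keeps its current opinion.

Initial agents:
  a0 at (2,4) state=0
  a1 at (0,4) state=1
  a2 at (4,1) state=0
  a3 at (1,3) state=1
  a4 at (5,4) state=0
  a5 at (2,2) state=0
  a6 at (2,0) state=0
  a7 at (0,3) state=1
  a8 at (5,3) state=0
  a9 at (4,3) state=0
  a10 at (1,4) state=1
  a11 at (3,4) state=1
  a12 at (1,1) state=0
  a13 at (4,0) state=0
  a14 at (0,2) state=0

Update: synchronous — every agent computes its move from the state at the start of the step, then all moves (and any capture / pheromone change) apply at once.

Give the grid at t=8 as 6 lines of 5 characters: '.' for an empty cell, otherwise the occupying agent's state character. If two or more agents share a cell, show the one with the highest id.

..011
.0.11
0.0.1
....0
00.0.
...00

t=1: a0@(2,4):1 a1@(0,4):1 a2@(4,1):0 a3@(1,3):1 a4@(5,4):0 a5@(2,2):0 a6@(2,0):0 a7@(0,3):1 a8@(5,3):0 a9@(4,3):0 a10@(1,4):1 a11@(3,4):0 a12@(1,1):0 a13@(4,0):0 a14@(0,2):0
t=2: (unchanged — steady state)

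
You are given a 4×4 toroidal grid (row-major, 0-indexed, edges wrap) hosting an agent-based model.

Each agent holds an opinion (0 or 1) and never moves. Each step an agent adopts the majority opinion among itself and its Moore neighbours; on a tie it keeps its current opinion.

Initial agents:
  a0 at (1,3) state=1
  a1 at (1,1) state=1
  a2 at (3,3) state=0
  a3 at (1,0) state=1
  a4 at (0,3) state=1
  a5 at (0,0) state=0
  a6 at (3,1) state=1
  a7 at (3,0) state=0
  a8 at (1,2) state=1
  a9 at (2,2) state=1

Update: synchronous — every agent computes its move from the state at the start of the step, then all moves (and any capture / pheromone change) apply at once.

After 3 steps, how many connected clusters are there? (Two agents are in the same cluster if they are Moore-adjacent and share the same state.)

1

t=1: a0@(1,3):1 a1@(1,1):1 a2@(3,3):0 a3@(1,0):1 a4@(0,3):1 a5@(0,0):1 a6@(3,1):1 a7@(3,0):0 a8@(1,2):1 a9@(2,2):1
t=2: a0@(1,3):1 a1@(1,1):1 a2@(3,3):1 a3@(1,0):1 a4@(0,3):1 a5@(0,0):1 a6@(3,1):1 a7@(3,0):1 a8@(1,2):1 a9@(2,2):1
t=3: (unchanged — steady state)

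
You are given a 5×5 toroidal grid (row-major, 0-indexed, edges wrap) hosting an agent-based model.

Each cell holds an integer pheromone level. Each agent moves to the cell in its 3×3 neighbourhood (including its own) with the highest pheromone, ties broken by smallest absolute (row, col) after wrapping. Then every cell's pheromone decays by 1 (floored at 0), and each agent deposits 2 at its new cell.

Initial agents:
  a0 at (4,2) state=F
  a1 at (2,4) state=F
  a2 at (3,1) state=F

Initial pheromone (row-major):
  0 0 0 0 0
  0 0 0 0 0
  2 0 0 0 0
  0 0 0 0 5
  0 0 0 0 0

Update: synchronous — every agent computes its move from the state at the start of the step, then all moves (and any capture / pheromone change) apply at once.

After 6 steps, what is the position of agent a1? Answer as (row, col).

t=1: a0@(0,1) a1@(3,4) a2@(2,0) | pheromone: 0 2 0 0 0 / 0 0 0 0 0 / 3 0 0 0 0 / 0 0 0 0 6 / 0 0 0 0 0
t=2: a0@(0,1) a1@(3,4) a2@(3,4) | pheromone: 0 3 0 0 0 / 0 0 0 0 0 / 2 0 0 0 0 / 0 0 0 0 9 / 0 0 0 0 0
t=3: a0@(0,1) a1@(3,4) a2@(3,4) | pheromone: 0 4 0 0 0 / 0 0 0 0 0 / 1 0 0 0 0 / 0 0 0 0 12 / 0 0 0 0 0
t=4: a0@(0,1) a1@(3,4) a2@(3,4) | pheromone: 0 5 0 0 0 / 0 0 0 0 0 / 0 0 0 0 0 / 0 0 0 0 15 / 0 0 0 0 0
t=5: a0@(0,1) a1@(3,4) a2@(3,4) | pheromone: 0 6 0 0 0 / 0 0 0 0 0 / 0 0 0 0 0 / 0 0 0 0 18 / 0 0 0 0 0
t=6: a0@(0,1) a1@(3,4) a2@(3,4) | pheromone: 0 7 0 0 0 / 0 0 0 0 0 / 0 0 0 0 0 / 0 0 0 0 21 / 0 0 0 0 0

(3, 4)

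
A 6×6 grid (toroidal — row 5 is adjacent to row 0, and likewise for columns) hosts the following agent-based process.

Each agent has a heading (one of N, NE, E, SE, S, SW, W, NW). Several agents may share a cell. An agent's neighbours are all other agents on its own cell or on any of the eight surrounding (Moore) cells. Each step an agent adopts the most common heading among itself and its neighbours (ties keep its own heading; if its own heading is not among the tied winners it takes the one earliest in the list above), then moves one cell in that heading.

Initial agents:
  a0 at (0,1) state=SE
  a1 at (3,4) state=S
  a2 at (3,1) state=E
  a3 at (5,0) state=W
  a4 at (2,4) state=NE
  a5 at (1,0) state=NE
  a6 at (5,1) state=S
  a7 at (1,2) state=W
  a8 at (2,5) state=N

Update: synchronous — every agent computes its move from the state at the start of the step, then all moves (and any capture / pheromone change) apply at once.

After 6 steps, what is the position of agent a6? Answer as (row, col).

(1, 0)

t=1: a0@(0,0):W a1@(4,4):S a2@(3,2):E a3@(5,5):W a4@(1,5):NE a5@(0,1):NE a6@(0,1):S a7@(1,1):W a8@(1,0):NE
t=2: a0@(0,5):W a1@(5,4):S a2@(3,3):E a3@(5,4):W a4@(0,0):NE a5@(5,2):NE a6@(5,2):NE a7@(1,0):W a8@(0,1):NE
t=3: a0@(0,4):W a1@(5,3):W a2@(3,4):E a3@(5,3):W a4@(5,1):NE a5@(4,3):NE a6@(4,3):NE a7@(1,5):W a8@(5,2):NE
t=4: a0@(0,3):W a1@(5,2):W a2@(2,5):NE a3@(5,2):W a4@(4,2):NE a5@(3,4):NE a6@(3,4):NE a7@(1,4):W a8@(4,3):NE
t=5: a0@(0,2):W a1@(5,1):W a2@(1,0):NE a3@(5,1):W a4@(3,3):NE a5@(2,5):NE a6@(2,5):NE a7@(1,3):W a8@(3,4):NE
t=6: a0@(0,1):W a1@(5,0):W a2@(0,1):NE a3@(5,0):W a4@(2,4):NE a5@(1,0):NE a6@(1,0):NE a7@(1,2):W a8@(2,5):NE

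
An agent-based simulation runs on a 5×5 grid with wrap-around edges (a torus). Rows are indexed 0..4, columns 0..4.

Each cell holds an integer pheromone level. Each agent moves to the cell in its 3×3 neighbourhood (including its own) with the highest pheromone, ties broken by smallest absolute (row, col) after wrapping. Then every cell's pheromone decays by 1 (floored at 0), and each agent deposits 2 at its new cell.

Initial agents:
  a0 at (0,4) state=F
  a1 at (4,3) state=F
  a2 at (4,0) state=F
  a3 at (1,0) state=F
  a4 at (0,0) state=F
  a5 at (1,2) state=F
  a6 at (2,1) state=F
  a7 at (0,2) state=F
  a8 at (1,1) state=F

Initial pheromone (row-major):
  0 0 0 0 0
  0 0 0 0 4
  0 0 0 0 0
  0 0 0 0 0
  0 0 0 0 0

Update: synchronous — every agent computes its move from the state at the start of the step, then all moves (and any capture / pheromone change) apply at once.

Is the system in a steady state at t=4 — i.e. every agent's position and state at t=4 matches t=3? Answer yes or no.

t=1: a0@(1,4) a1@(0,2) a2@(0,0) a3@(1,4) a4@(1,4) a5@(0,1) a6@(1,0) a7@(0,1) a8@(0,0) | pheromone: 4 4 2 0 0 / 2 0 0 0 9 / 0 0 0 0 0 / 0 0 0 0 0 / 0 0 0 0 0
t=2: a0@(1,4) a1@(0,1) a2@(1,4) a3@(1,4) a4@(1,4) a5@(0,0) a6@(1,4) a7@(0,0) a8@(1,4) | pheromone: 7 5 1 0 0 / 1 0 0 0 20 / 0 0 0 0 0 / 0 0 0 0 0 / 0 0 0 0 0
t=3: a0@(1,4) a1@(0,0) a2@(1,4) a3@(1,4) a4@(1,4) a5@(1,4) a6@(1,4) a7@(1,4) a8@(1,4) | pheromone: 8 4 0 0 0 / 0 0 0 0 35 / 0 0 0 0 0 / 0 0 0 0 0 / 0 0 0 0 0
t=4: a0@(1,4) a1@(1,4) a2@(1,4) a3@(1,4) a4@(1,4) a5@(1,4) a6@(1,4) a7@(1,4) a8@(1,4) | pheromone: 7 3 0 0 0 / 0 0 0 0 52 / 0 0 0 0 0 / 0 0 0 0 0 / 0 0 0 0 0

no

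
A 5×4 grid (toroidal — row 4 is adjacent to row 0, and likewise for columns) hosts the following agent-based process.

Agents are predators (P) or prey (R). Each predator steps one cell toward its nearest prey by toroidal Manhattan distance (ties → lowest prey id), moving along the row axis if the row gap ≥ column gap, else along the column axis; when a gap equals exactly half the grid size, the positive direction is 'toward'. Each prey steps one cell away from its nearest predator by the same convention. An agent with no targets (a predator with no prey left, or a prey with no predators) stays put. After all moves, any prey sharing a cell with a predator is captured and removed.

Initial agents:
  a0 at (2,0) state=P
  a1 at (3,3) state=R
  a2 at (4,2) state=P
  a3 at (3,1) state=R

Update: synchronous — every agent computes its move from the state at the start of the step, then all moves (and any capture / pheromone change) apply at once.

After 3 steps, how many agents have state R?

2

t=1: a0@(3,0):P a1@(4,3):R a2@(3,2):P a3@(4,1):R
t=2: a0@(4,0):P a1@(0,3):R a2@(4,2):P a3@(0,1):R
t=3: a0@(0,0):P a1@(1,3):R a2@(0,2):P a3@(1,1):R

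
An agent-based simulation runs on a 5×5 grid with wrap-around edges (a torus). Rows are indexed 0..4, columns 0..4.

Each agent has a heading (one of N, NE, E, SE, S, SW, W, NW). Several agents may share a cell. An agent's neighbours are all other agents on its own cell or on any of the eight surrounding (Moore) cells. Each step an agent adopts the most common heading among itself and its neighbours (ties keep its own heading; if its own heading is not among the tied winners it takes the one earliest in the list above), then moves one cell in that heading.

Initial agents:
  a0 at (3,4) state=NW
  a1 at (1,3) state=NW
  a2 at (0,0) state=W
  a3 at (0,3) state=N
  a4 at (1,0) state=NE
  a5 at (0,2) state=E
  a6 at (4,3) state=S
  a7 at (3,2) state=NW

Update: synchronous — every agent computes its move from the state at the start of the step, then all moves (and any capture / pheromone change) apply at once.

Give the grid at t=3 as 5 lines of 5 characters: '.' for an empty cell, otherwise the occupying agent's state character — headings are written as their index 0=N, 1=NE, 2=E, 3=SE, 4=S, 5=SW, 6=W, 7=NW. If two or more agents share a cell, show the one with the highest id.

276.7
7....
.7...
77...
.....

t=1: a0@(2,3):NW a1@(0,2):NW a2@(0,4):W a3@(4,3):N a4@(0,1):NE a5@(0,3):E a6@(3,2):NW a7@(2,1):NW
t=2: a0@(1,2):NW a1@(4,1):NW a2@(0,3):W a3@(3,2):NW a4@(4,2):NE a5@(0,4):E a6@(2,1):NW a7@(1,0):NW
t=3: a0@(0,1):NW a1@(3,0):NW a2@(0,2):W a3@(2,1):NW a4@(3,1):NW a5@(0,0):E a6@(1,0):NW a7@(0,4):NW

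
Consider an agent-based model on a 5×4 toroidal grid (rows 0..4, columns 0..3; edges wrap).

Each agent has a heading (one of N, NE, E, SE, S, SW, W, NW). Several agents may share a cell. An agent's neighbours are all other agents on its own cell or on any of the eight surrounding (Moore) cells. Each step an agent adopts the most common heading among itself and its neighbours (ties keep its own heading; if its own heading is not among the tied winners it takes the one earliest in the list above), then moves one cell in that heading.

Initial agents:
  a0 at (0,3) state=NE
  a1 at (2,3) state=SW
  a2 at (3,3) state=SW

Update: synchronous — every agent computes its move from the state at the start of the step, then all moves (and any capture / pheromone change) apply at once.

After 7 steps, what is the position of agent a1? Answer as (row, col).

(4, 0)

t=1: a0@(4,0):NE a1@(3,2):SW a2@(4,2):SW
t=2: a0@(3,1):NE a1@(4,1):SW a2@(0,1):SW
t=3: a0@(2,2):NE a1@(0,0):SW a2@(1,0):SW
t=4: a0@(1,3):NE a1@(1,3):SW a2@(2,3):SW
t=5: a0@(2,2):SW a1@(2,2):SW a2@(3,2):SW
t=6: a0@(3,1):SW a1@(3,1):SW a2@(4,1):SW
t=7: a0@(4,0):SW a1@(4,0):SW a2@(0,0):SW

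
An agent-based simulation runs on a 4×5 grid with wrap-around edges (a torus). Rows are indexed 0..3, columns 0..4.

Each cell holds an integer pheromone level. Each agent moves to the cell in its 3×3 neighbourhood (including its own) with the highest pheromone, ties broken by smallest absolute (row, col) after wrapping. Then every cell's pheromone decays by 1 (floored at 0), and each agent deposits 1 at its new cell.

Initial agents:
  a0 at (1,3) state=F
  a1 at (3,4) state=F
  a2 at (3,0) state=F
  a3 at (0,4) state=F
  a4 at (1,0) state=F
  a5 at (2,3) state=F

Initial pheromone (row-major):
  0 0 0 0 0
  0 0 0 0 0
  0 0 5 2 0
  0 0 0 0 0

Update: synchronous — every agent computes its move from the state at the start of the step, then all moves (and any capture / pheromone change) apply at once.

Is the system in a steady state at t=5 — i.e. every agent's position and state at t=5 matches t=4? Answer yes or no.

t=1: a0@(2,2) a1@(2,3) a2@(0,0) a3@(0,0) a4@(0,0) a5@(2,2) | pheromone: 3 0 0 0 0 / 0 0 0 0 0 / 0 0 6 2 0 / 0 0 0 0 0
t=2: a0@(2,2) a1@(2,2) a2@(0,0) a3@(0,0) a4@(0,0) a5@(2,2) | pheromone: 5 0 0 0 0 / 0 0 0 0 0 / 0 0 8 1 0 / 0 0 0 0 0
t=3: a0@(2,2) a1@(2,2) a2@(0,0) a3@(0,0) a4@(0,0) a5@(2,2) | pheromone: 7 0 0 0 0 / 0 0 0 0 0 / 0 0 10 0 0 / 0 0 0 0 0
t=4: a0@(2,2) a1@(2,2) a2@(0,0) a3@(0,0) a4@(0,0) a5@(2,2) | pheromone: 9 0 0 0 0 / 0 0 0 0 0 / 0 0 12 0 0 / 0 0 0 0 0
t=5: a0@(2,2) a1@(2,2) a2@(0,0) a3@(0,0) a4@(0,0) a5@(2,2) | pheromone: 11 0 0 0 0 / 0 0 0 0 0 / 0 0 14 0 0 / 0 0 0 0 0

yes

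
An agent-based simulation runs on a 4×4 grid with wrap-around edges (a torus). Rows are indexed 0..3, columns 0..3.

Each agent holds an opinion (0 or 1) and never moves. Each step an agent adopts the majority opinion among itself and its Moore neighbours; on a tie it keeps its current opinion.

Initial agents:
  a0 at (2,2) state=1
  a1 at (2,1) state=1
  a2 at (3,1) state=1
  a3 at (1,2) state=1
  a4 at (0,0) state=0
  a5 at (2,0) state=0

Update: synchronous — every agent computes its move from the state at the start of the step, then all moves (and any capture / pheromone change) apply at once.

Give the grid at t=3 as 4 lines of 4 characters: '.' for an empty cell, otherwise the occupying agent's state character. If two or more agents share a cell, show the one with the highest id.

0...
..1.
111.
.1..

t=1: a0@(2,2):1 a1@(2,1):1 a2@(3,1):1 a3@(1,2):1 a4@(0,0):0 a5@(2,0):1
t=2: (unchanged — steady state)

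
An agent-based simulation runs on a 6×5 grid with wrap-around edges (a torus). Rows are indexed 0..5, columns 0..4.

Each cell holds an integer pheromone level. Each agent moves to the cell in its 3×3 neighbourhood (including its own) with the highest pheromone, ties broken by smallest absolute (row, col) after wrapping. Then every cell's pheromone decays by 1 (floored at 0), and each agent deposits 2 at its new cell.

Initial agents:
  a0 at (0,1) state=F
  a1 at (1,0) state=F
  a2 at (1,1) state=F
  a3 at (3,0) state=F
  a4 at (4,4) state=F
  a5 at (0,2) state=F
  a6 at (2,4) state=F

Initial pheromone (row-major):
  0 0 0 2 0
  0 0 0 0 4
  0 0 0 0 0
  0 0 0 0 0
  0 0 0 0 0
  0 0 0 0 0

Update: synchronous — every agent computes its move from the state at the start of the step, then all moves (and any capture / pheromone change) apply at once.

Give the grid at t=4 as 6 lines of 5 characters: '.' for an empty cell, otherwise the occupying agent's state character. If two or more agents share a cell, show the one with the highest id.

t=1: a0@(0,0) a1@(1,4) a2@(0,0) a3@(2,0) a4@(3,0) a5@(0,3) a6@(1,4) | pheromone: 4 0 0 3 0 / 0 0 0 0 7 / 2 0 0 0 0 / 2 0 0 0 0 / 0 0 0 0 0 / 0 0 0 0 0
t=2: a0@(1,4) a1@(1,4) a2@(1,4) a3@(1,4) a4@(2,0) a5@(1,4) a6@(1,4) | pheromone: 3 0 0 2 0 / 0 0 0 0 18 / 3 0 0 0 0 / 1 0 0 0 0 / 0 0 0 0 0 / 0 0 0 0 0
t=3: a0@(1,4) a1@(1,4) a2@(1,4) a3@(1,4) a4@(1,4) a5@(1,4) a6@(1,4) | pheromone: 2 0 0 1 0 / 0 0 0 0 31 / 2 0 0 0 0 / 0 0 0 0 0 / 0 0 0 0 0 / 0 0 0 0 0
t=4: a0@(1,4) a1@(1,4) a2@(1,4) a3@(1,4) a4@(1,4) a5@(1,4) a6@(1,4) | pheromone: 1 0 0 0 0 / 0 0 0 0 44 / 1 0 0 0 0 / 0 0 0 0 0 / 0 0 0 0 0 / 0 0 0 0 0

.....
....F
.....
.....
.....
.....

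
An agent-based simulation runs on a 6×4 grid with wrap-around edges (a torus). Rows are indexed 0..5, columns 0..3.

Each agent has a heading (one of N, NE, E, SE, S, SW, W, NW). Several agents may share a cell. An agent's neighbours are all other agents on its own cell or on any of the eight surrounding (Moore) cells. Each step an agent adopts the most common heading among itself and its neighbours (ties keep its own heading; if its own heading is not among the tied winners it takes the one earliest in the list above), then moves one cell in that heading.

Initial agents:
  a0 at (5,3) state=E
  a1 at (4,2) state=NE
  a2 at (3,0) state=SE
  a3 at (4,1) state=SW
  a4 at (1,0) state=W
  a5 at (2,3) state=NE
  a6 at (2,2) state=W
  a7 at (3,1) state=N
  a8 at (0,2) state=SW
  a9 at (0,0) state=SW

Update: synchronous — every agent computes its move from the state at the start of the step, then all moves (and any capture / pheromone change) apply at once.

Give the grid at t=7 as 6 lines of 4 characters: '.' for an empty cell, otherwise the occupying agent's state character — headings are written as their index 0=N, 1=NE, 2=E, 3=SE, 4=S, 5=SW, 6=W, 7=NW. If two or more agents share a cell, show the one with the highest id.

t=1: a0@(0,2):SW a1@(3,3):NE a2@(4,1):SE a3@(5,0):SW a4@(1,3):W a5@(2,2):W a6@(2,1):W a7@(2,1):N a8@(1,1):SW a9@(1,3):SW
t=2: a0@(1,1):SW a1@(2,0):NE a2@(5,2):SE a3@(0,3):SW a4@(1,2):W a5@(2,1):W a6@(2,0):W a7@(2,0):W a8@(2,0):SW a9@(2,2):SW
t=3: a0@(1,0):W a1@(2,3):W a2@(0,3):SE a3@(1,2):SW a4@(2,1):SW a5@(2,0):W a6@(2,3):W a7@(2,3):W a8@(2,3):W a9@(3,1):SW
t=4: a0@(1,3):W a1@(2,2):W a2@(1,0):SE a3@(1,1):W a4@(3,0):SW a5@(2,3):W a6@(2,2):W a7@(2,2):W a8@(2,2):W a9@(4,0):SW
t=5: a0@(1,2):W a1@(2,1):W a2@(1,3):W a3@(1,0):W a4@(4,3):SW a5@(2,2):W a6@(2,1):W a7@(2,1):W a8@(2,1):W a9@(5,3):SW
t=6: a0@(1,1):W a1@(2,0):W a2@(1,2):W a3@(1,3):W a4@(5,2):SW a5@(2,1):W a6@(2,0):W a7@(2,0):W a8@(2,0):W a9@(0,2):SW
t=7: a0@(1,0):W a1@(2,3):W a2@(1,1):W a3@(1,2):W a4@(0,1):SW a5@(2,0):W a6@(2,3):W a7@(2,3):W a8@(2,3):W a9@(0,1):W

.6..
666.
6..6
....
....
....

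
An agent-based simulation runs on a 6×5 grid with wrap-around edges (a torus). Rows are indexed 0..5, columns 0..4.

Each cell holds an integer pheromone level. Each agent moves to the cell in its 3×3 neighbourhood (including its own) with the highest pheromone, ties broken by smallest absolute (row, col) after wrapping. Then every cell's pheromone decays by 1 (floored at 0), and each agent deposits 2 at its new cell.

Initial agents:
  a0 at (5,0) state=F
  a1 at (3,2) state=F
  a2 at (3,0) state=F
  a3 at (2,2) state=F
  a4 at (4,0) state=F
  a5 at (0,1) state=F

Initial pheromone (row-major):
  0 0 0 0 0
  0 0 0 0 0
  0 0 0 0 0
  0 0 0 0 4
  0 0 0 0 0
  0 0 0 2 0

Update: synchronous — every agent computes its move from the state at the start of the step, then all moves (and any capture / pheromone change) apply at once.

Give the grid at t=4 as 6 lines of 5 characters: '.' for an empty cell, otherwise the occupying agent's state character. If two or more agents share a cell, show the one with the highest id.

t=1: a0@(0,0) a1@(2,1) a2@(3,4) a3@(1,1) a4@(3,4) a5@(0,0) | pheromone: 4 0 0 0 0 / 0 2 0 0 0 / 0 2 0 0 0 / 0 0 0 0 7 / 0 0 0 0 0 / 0 0 0 1 0
t=2: a0@(0,0) a1@(1,1) a2@(3,4) a3@(0,0) a4@(3,4) a5@(0,0) | pheromone: 9 0 0 0 0 / 0 3 0 0 0 / 0 1 0 0 0 / 0 0 0 0 10 / 0 0 0 0 0 / 0 0 0 0 0
t=3: a0@(0,0) a1@(0,0) a2@(3,4) a3@(0,0) a4@(3,4) a5@(0,0) | pheromone: 16 0 0 0 0 / 0 2 0 0 0 / 0 0 0 0 0 / 0 0 0 0 13 / 0 0 0 0 0 / 0 0 0 0 0
t=4: a0@(0,0) a1@(0,0) a2@(3,4) a3@(0,0) a4@(3,4) a5@(0,0) | pheromone: 23 0 0 0 0 / 0 1 0 0 0 / 0 0 0 0 0 / 0 0 0 0 16 / 0 0 0 0 0 / 0 0 0 0 0

F....
.....
.....
....F
.....
.....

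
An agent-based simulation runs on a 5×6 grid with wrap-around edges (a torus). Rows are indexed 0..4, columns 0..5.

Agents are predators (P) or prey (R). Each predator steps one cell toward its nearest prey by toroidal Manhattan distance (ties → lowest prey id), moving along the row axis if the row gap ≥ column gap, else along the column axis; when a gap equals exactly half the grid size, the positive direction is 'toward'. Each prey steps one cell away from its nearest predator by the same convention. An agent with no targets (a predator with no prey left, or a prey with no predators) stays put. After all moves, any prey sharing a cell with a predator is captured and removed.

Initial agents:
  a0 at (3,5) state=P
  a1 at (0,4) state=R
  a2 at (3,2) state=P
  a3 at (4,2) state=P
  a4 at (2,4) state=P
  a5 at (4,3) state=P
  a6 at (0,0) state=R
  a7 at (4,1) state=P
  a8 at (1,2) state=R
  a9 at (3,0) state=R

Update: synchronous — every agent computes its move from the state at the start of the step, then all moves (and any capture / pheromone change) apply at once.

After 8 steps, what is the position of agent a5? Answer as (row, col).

(3, 5)

t=1: a0@(3,0):P a1@(4,4):R a2@(2,2):P a3@(0,2):P a4@(1,4):P a5@(0,3):P a6@(1,0):R a7@(0,1):P a9@(3,1):R
t=2: a0@(3,1):P a1@(3,4):R a2@(3,2):P a3@(0,3):P a4@(0,4):P a5@(4,3):P a6@(0,0):R a7@(1,1):P
t=3: a0@(3,2):P a1@(3,5):R a2@(3,3):P a3@(4,3):P a4@(4,4):P a5@(3,3):P a7@(0,1):P
t=4: a0@(3,3):P a1@(3,0):R a2@(3,4):P a3@(4,4):P a4@(3,4):P a5@(3,4):P a7@(4,1):P
t=5: a0@(3,4):P a2@(3,5):P a3@(4,5):P a4@(3,5):P a5@(3,5):P a7@(3,1):P
t=6: (unchanged — steady state)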